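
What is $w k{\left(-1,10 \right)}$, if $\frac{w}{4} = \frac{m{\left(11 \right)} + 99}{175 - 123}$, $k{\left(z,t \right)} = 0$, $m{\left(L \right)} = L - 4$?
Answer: $0$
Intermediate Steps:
$m{\left(L \right)} = -4 + L$
$w = \frac{106}{13}$ ($w = 4 \frac{\left(-4 + 11\right) + 99}{175 - 123} = 4 \frac{7 + 99}{52} = 4 \cdot 106 \cdot \frac{1}{52} = 4 \cdot \frac{53}{26} = \frac{106}{13} \approx 8.1538$)
$w k{\left(-1,10 \right)} = \frac{106}{13} \cdot 0 = 0$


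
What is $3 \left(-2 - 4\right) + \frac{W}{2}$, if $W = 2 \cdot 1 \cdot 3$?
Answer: $-15$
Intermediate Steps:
$W = 6$ ($W = 2 \cdot 3 = 6$)
$3 \left(-2 - 4\right) + \frac{W}{2} = 3 \left(-2 - 4\right) + \frac{6}{2} = 3 \left(-2 - 4\right) + 6 \cdot \frac{1}{2} = 3 \left(-6\right) + 3 = -18 + 3 = -15$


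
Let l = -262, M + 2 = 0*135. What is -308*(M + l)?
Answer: 81312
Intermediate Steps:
M = -2 (M = -2 + 0*135 = -2 + 0 = -2)
-308*(M + l) = -308*(-2 - 262) = -308*(-264) = 81312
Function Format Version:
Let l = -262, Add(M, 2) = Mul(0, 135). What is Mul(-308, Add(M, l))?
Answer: 81312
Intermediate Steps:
M = -2 (M = Add(-2, Mul(0, 135)) = Add(-2, 0) = -2)
Mul(-308, Add(M, l)) = Mul(-308, Add(-2, -262)) = Mul(-308, -264) = 81312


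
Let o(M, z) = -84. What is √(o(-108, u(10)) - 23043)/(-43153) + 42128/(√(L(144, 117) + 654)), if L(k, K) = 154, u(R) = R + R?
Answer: 10532*√202/101 - I*√23127/43153 ≈ 1482.1 - 0.0035241*I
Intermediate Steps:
u(R) = 2*R
√(o(-108, u(10)) - 23043)/(-43153) + 42128/(√(L(144, 117) + 654)) = √(-84 - 23043)/(-43153) + 42128/(√(154 + 654)) = √(-23127)*(-1/43153) + 42128/(√808) = (I*√23127)*(-1/43153) + 42128/((2*√202)) = -I*√23127/43153 + 42128*(√202/404) = -I*√23127/43153 + 10532*√202/101 = 10532*√202/101 - I*√23127/43153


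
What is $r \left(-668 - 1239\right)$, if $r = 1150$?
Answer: $-2193050$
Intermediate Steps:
$r \left(-668 - 1239\right) = 1150 \left(-668 - 1239\right) = 1150 \left(-1907\right) = -2193050$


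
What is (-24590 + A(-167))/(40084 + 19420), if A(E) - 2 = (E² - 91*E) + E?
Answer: 18331/59504 ≈ 0.30806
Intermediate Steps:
A(E) = 2 + E² - 90*E (A(E) = 2 + ((E² - 91*E) + E) = 2 + (E² - 90*E) = 2 + E² - 90*E)
(-24590 + A(-167))/(40084 + 19420) = (-24590 + (2 + (-167)² - 90*(-167)))/(40084 + 19420) = (-24590 + (2 + 27889 + 15030))/59504 = (-24590 + 42921)*(1/59504) = 18331*(1/59504) = 18331/59504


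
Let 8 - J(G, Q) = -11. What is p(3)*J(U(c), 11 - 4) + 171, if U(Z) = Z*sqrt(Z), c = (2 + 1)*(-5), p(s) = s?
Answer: 228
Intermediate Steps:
c = -15 (c = 3*(-5) = -15)
U(Z) = Z**(3/2)
J(G, Q) = 19 (J(G, Q) = 8 - 1*(-11) = 8 + 11 = 19)
p(3)*J(U(c), 11 - 4) + 171 = 3*19 + 171 = 57 + 171 = 228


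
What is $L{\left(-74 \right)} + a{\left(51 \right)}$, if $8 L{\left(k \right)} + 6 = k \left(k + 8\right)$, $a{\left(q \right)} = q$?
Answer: $\frac{2643}{4} \approx 660.75$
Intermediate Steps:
$L{\left(k \right)} = - \frac{3}{4} + \frac{k \left(8 + k\right)}{8}$ ($L{\left(k \right)} = - \frac{3}{4} + \frac{k \left(k + 8\right)}{8} = - \frac{3}{4} + \frac{k \left(8 + k\right)}{8}$)
$L{\left(-74 \right)} + a{\left(51 \right)} = \left(- \frac{3}{4} - 74 + \frac{\left(-74\right)^{2}}{8}\right) + 51 = \left(- \frac{3}{4} - 74 + \frac{1}{8} \cdot 5476\right) + 51 = \left(- \frac{3}{4} - 74 + \frac{1369}{2}\right) + 51 = \frac{2439}{4} + 51 = \frac{2643}{4}$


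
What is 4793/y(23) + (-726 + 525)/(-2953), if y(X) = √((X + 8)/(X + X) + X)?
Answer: 201/2953 + 4793*√46/33 ≈ 985.15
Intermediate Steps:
y(X) = √(X + (8 + X)/(2*X)) (y(X) = √((8 + X)/((2*X)) + X) = √((8 + X)*(1/(2*X)) + X) = √((8 + X)/(2*X) + X) = √(X + (8 + X)/(2*X)))
4793/y(23) + (-726 + 525)/(-2953) = 4793/((√(2 + 4*23 + 16/23)/2)) + (-726 + 525)/(-2953) = 4793/((√(2 + 92 + 16*(1/23))/2)) - 201*(-1/2953) = 4793/((√(2 + 92 + 16/23)/2)) + 201/2953 = 4793/((√(2178/23)/2)) + 201/2953 = 4793/(((33*√46/23)/2)) + 201/2953 = 4793/((33*√46/46)) + 201/2953 = 4793*(√46/33) + 201/2953 = 4793*√46/33 + 201/2953 = 201/2953 + 4793*√46/33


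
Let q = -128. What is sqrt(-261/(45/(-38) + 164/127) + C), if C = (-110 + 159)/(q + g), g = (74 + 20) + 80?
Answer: I*sqrt(1377349346186)/23782 ≈ 49.348*I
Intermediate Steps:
g = 174 (g = 94 + 80 = 174)
C = 49/46 (C = (-110 + 159)/(-128 + 174) = 49/46 ≈ 1.0652)
sqrt(-261/(45/(-38) + 164/127) + C) = sqrt(-261/(45/(-38) + 164/127) + 49/46) = sqrt(-261/(45*(-1/38) + 164*(1/127)) + 49/46) = sqrt(-261/(-45/38 + 164/127) + 49/46) = sqrt(-261/517/4826 + 49/46) = sqrt(-261*4826/517 + 49/46) = sqrt(-1259586/517 + 49/46) = sqrt(-57915623/23782) = I*sqrt(1377349346186)/23782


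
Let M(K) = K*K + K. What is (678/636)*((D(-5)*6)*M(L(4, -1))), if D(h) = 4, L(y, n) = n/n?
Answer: 2712/53 ≈ 51.170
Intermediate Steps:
L(y, n) = 1
M(K) = K + K² (M(K) = K² + K = K + K²)
(678/636)*((D(-5)*6)*M(L(4, -1))) = (678/636)*((4*6)*(1*(1 + 1))) = (678*(1/636))*(24*(1*2)) = 113*(24*2)/106 = (113/106)*48 = 2712/53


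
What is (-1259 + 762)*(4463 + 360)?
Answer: -2397031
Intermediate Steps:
(-1259 + 762)*(4463 + 360) = -497*4823 = -2397031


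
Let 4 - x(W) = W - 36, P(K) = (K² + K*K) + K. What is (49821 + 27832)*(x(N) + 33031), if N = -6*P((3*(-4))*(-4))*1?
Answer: 4737376571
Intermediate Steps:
P(K) = K + 2*K² (P(K) = (K² + K²) + K = 2*K² + K = K + 2*K²)
N = -27936 (N = -6*(3*(-4))*(-4)*(1 + 2*((3*(-4))*(-4)))*1 = -6*(-12*(-4))*(1 + 2*(-12*(-4)))*1 = -288*(1 + 2*48)*1 = -288*(1 + 96)*1 = -288*97*1 = -6*4656*1 = -27936*1 = -27936)
x(W) = 40 - W (x(W) = 4 - (W - 36) = 4 - (-36 + W) = 4 + (36 - W) = 40 - W)
(49821 + 27832)*(x(N) + 33031) = (49821 + 27832)*((40 - 1*(-27936)) + 33031) = 77653*((40 + 27936) + 33031) = 77653*(27976 + 33031) = 77653*61007 = 4737376571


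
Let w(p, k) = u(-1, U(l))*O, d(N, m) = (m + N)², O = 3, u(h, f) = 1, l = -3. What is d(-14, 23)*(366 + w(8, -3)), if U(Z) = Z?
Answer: 29889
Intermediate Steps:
d(N, m) = (N + m)²
w(p, k) = 3 (w(p, k) = 1*3 = 3)
d(-14, 23)*(366 + w(8, -3)) = (-14 + 23)²*(366 + 3) = 9²*369 = 81*369 = 29889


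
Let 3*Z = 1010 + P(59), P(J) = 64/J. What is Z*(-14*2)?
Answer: -1670312/177 ≈ -9436.8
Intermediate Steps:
Z = 59654/177 (Z = (1010 + 64/59)/3 = (1/3)*(59654/59) = 59654/177 ≈ 337.03)
Z*(-14*2) = 59654*(-14*2)/177 = (59654/177)*(-28) = -1670312/177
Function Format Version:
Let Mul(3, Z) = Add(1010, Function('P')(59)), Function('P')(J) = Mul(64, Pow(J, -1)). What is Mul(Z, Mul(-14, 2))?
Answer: Rational(-1670312, 177) ≈ -9436.8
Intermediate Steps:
Z = Rational(59654, 177) (Z = Mul(Rational(1, 3), Add(1010, Mul(64, Pow(59, -1)))) = Mul(Rational(1, 3), Add(1010, Mul(64, Rational(1, 59)))) = Mul(Rational(1, 3), Add(1010, Rational(64, 59))) = Mul(Rational(1, 3), Rational(59654, 59)) = Rational(59654, 177) ≈ 337.03)
Mul(Z, Mul(-14, 2)) = Mul(Rational(59654, 177), Mul(-14, 2)) = Mul(Rational(59654, 177), -28) = Rational(-1670312, 177)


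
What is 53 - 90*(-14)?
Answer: 1313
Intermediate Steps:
53 - 90*(-14) = 53 + 1260 = 1313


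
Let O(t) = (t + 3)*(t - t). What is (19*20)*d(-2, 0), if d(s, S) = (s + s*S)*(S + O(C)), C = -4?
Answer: 0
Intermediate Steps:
O(t) = 0 (O(t) = (3 + t)*0 = 0)
d(s, S) = S*(s + S*s) (d(s, S) = (s + s*S)*(S + 0) = (s + S*s)*S = S*(s + S*s))
(19*20)*d(-2, 0) = (19*20)*(0*(-2)*(1 + 0)) = 380*(0*(-2)*1) = 380*0 = 0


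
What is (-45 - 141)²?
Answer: 34596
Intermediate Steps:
(-45 - 141)² = (-186)² = 34596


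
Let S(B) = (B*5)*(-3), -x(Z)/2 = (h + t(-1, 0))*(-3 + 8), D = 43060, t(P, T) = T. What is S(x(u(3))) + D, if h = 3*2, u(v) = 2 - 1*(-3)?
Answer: 43960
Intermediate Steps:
u(v) = 5 (u(v) = 2 + 3 = 5)
h = 6
x(Z) = -60 (x(Z) = -2*(6 + 0)*(-3 + 8) = -12*5 = -2*30 = -60)
S(B) = -15*B (S(B) = (5*B)*(-3) = -15*B)
S(x(u(3))) + D = -15*(-60) + 43060 = 900 + 43060 = 43960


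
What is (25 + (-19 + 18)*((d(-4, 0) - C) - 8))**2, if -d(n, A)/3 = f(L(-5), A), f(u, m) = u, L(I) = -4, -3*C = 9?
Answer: 324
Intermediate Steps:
C = -3 (C = -1/3*9 = -3)
d(n, A) = 12 (d(n, A) = -3*(-4) = 12)
(25 + (-19 + 18)*((d(-4, 0) - C) - 8))**2 = (25 + (-19 + 18)*((12 - 1*(-3)) - 8))**2 = (25 - ((12 + 3) - 8))**2 = (25 - (15 - 8))**2 = (25 - 1*7)**2 = (25 - 7)**2 = 18**2 = 324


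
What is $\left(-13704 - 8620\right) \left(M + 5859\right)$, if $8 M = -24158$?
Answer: $-63383417$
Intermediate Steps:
$M = - \frac{12079}{4}$ ($M = \frac{1}{8} \left(-24158\right) = - \frac{12079}{4} \approx -3019.8$)
$\left(-13704 - 8620\right) \left(M + 5859\right) = \left(-13704 - 8620\right) \left(- \frac{12079}{4} + 5859\right) = \left(-22324\right) \frac{11357}{4} = -63383417$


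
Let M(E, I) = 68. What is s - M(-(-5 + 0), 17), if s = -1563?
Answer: -1631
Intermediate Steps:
s - M(-(-5 + 0), 17) = -1563 - 1*68 = -1563 - 68 = -1631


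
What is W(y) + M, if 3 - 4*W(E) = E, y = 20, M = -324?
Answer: -1313/4 ≈ -328.25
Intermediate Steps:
W(E) = ¾ - E/4
W(y) + M = (¾ - ¼*20) - 324 = (¾ - 5) - 324 = -17/4 - 324 = -1313/4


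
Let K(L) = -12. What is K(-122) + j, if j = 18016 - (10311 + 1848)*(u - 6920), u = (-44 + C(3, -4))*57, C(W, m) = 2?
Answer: 113266930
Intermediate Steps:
u = -2394 (u = (-44 + 2)*57 = -42*57 = -2394)
j = 113266942 (j = 18016 - (10311 + 1848)*(-2394 - 6920) = 18016 - 12159*(-9314) = 18016 - 1*(-113248926) = 18016 + 113248926 = 113266942)
K(-122) + j = -12 + 113266942 = 113266930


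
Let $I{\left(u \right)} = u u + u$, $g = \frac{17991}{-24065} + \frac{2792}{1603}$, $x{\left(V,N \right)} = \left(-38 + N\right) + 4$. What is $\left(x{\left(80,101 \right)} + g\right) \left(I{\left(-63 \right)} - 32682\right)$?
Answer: $- \frac{75478152274272}{38576195} \approx -1.9566 \cdot 10^{6}$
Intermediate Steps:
$x{\left(V,N \right)} = -34 + N$
$g = \frac{38349907}{38576195}$ ($g = 17991 \left(- \frac{1}{24065}\right) + 2792 \cdot \frac{1}{1603} = - \frac{17991}{24065} + \frac{2792}{1603} = \frac{38349907}{38576195} \approx 0.99413$)
$I{\left(u \right)} = u + u^{2}$ ($I{\left(u \right)} = u^{2} + u = u + u^{2}$)
$\left(x{\left(80,101 \right)} + g\right) \left(I{\left(-63 \right)} - 32682\right) = \left(\left(-34 + 101\right) + \frac{38349907}{38576195}\right) \left(- 63 \left(1 - 63\right) - 32682\right) = \left(67 + \frac{38349907}{38576195}\right) \left(\left(-63\right) \left(-62\right) - 32682\right) = \frac{2622954972 \left(3906 - 32682\right)}{38576195} = \frac{2622954972}{38576195} \left(-28776\right) = - \frac{75478152274272}{38576195}$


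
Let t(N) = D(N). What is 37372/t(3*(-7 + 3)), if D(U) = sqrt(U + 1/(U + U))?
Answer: -74744*I*sqrt(6)/17 ≈ -10770.0*I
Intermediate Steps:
D(U) = sqrt(U + 1/(2*U))
t(N) = sqrt(2/N + 4*N)/2
37372/t(3*(-7 + 3)) = 37372/((sqrt(2/((3*(-7 + 3))) + 4*(3*(-7 + 3)))/2)) = 37372/((sqrt(2/((3*(-4))) + 4*(3*(-4)))/2)) = 37372/((sqrt(2/(-12) + 4*(-12))/2)) = 37372/((sqrt(2*(-1/12) - 48)/2)) = 37372/((sqrt(-1/6 - 48)/2)) = 37372/((sqrt(-289/6)/2)) = 37372/(((17*I*sqrt(6)/6)/2)) = 37372/((17*I*sqrt(6)/12)) = 37372*(-2*I*sqrt(6)/17) = -74744*I*sqrt(6)/17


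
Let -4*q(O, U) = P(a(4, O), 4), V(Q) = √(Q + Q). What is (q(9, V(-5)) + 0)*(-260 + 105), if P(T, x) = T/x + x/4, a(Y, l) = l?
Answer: 2015/16 ≈ 125.94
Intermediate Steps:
P(T, x) = x/4 + T/x (P(T, x) = T/x + x*(¼) = T/x + x/4 = x/4 + T/x)
V(Q) = √2*√Q (V(Q) = √(2*Q) = √2*√Q)
q(O, U) = -¼ - O/16 (q(O, U) = -((¼)*4 + O/4)/4 = -(1 + O*(¼))/4 = -(1 + O/4)/4 = -¼ - O/16)
(q(9, V(-5)) + 0)*(-260 + 105) = ((-¼ - 1/16*9) + 0)*(-260 + 105) = ((-¼ - 9/16) + 0)*(-155) = (-13/16 + 0)*(-155) = -13/16*(-155) = 2015/16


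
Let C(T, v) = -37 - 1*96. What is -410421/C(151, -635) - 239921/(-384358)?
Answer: 157780504211/51119614 ≈ 3086.5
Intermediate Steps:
C(T, v) = -133 (C(T, v) = -37 - 96 = -133)
-410421/C(151, -635) - 239921/(-384358) = -410421/(-133) - 239921/(-384358) = -410421*(-1/133) - 239921*(-1/384358) = 410421/133 + 239921/384358 = 157780504211/51119614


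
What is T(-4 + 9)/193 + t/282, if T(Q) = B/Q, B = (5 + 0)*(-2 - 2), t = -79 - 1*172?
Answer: -49571/54426 ≈ -0.91080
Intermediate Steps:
t = -251 (t = -79 - 172 = -251)
B = -20 (B = 5*(-4) = -20)
T(Q) = -20/Q
T(-4 + 9)/193 + t/282 = -20/(-4 + 9)/193 - 251/282 = -20/5*(1/193) - 251*1/282 = -20*1/5*(1/193) - 251/282 = -4*1/193 - 251/282 = -4/193 - 251/282 = -49571/54426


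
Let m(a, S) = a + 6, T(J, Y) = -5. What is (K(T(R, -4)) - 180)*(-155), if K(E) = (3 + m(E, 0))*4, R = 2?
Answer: 25420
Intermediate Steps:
m(a, S) = 6 + a
K(E) = 36 + 4*E (K(E) = (3 + (6 + E))*4 = (9 + E)*4 = 36 + 4*E)
(K(T(R, -4)) - 180)*(-155) = ((36 + 4*(-5)) - 180)*(-155) = ((36 - 20) - 180)*(-155) = (16 - 180)*(-155) = -164*(-155) = 25420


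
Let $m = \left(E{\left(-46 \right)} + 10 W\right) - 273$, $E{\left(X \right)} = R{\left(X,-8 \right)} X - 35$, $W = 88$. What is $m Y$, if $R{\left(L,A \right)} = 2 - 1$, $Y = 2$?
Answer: $1052$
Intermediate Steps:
$R{\left(L,A \right)} = 1$
$E{\left(X \right)} = -35 + X$ ($E{\left(X \right)} = 1 X - 35 = X - 35 = -35 + X$)
$m = 526$ ($m = \left(\left(-35 - 46\right) + 10 \cdot 88\right) - 273 = \left(-81 + 880\right) - 273 = 799 - 273 = 526$)
$m Y = 526 \cdot 2 = 1052$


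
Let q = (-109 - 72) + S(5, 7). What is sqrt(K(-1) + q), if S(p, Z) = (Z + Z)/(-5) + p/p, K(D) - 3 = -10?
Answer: I*sqrt(4745)/5 ≈ 13.777*I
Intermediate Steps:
K(D) = -7 (K(D) = 3 - 10 = -7)
S(p, Z) = 1 - 2*Z/5 (S(p, Z) = (2*Z)*(-1/5) + 1 = -2*Z/5 + 1 = 1 - 2*Z/5)
q = -914/5 (q = (-109 - 72) + (1 - 2/5*7) = -181 + (1 - 14/5) = -181 - 9/5 = -914/5 ≈ -182.80)
sqrt(K(-1) + q) = sqrt(-7 - 914/5) = sqrt(-949/5) = I*sqrt(4745)/5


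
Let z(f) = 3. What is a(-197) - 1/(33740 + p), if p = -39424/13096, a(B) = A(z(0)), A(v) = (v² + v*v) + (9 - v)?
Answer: 1325457211/55227452 ≈ 24.000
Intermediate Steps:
A(v) = 9 - v + 2*v² (A(v) = (v² + v²) + (9 - v) = 2*v² + (9 - v) = 9 - v + 2*v²)
a(B) = 24 (a(B) = 9 - 1*3 + 2*3² = 9 - 3 + 2*9 = 9 - 3 + 18 = 24)
p = -4928/1637 (p = -39424*1/13096 = -4928/1637 ≈ -3.0104)
a(-197) - 1/(33740 + p) = 24 - 1/(33740 - 4928/1637) = 24 - 1/55227452/1637 = 24 - 1*1637/55227452 = 24 - 1637/55227452 = 1325457211/55227452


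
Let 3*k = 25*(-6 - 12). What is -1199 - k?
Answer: -1049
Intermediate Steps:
k = -150 (k = (25*(-6 - 12))/3 = (25*(-18))/3 = (⅓)*(-450) = -150)
-1199 - k = -1199 - 1*(-150) = -1199 + 150 = -1049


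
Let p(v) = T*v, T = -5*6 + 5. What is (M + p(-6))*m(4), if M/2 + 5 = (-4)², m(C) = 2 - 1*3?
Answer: -172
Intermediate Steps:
T = -25 (T = -30 + 5 = -25)
m(C) = -1 (m(C) = 2 - 3 = -1)
p(v) = -25*v
M = 22 (M = -10 + 2*(-4)² = -10 + 2*16 = -10 + 32 = 22)
(M + p(-6))*m(4) = (22 - 25*(-6))*(-1) = (22 + 150)*(-1) = 172*(-1) = -172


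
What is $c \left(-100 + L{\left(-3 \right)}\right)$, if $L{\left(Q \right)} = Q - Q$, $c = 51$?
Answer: $-5100$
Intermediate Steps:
$L{\left(Q \right)} = 0$
$c \left(-100 + L{\left(-3 \right)}\right) = 51 \left(-100 + 0\right) = 51 \left(-100\right) = -5100$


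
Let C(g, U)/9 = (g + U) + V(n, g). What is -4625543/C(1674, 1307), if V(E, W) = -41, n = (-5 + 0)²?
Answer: -4625543/26460 ≈ -174.81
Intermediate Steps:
n = 25 (n = (-5)² = 25)
C(g, U) = -369 + 9*U + 9*g (C(g, U) = 9*((g + U) - 41) = 9*((U + g) - 41) = 9*(-41 + U + g) = -369 + 9*U + 9*g)
-4625543/C(1674, 1307) = -4625543/(-369 + 9*1307 + 9*1674) = -4625543/(-369 + 11763 + 15066) = -4625543/26460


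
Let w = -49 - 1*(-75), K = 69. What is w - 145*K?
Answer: -9979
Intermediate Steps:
w = 26 (w = -49 + 75 = 26)
w - 145*K = 26 - 145*69 = 26 - 10005 = -9979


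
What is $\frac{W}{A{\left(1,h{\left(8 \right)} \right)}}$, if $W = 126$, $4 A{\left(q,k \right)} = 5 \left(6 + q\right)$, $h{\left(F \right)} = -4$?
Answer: $\frac{72}{5} \approx 14.4$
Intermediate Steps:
$A{\left(q,k \right)} = \frac{15}{2} + \frac{5 q}{4}$ ($A{\left(q,k \right)} = \frac{5 \left(6 + q\right)}{4} = \frac{30 + 5 q}{4} = \frac{15}{2} + \frac{5 q}{4}$)
$\frac{W}{A{\left(1,h{\left(8 \right)} \right)}} = \frac{126}{\frac{15}{2} + \frac{5}{4} \cdot 1} = \frac{126}{\frac{15}{2} + \frac{5}{4}} = \frac{126}{\frac{35}{4}} = 126 \cdot \frac{4}{35} = \frac{72}{5}$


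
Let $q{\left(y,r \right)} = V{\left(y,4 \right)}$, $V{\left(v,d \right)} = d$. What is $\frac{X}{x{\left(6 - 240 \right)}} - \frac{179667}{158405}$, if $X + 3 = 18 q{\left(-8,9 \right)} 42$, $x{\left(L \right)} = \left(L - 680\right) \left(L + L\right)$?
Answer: $- \frac{150639797}{133645080} \approx -1.1272$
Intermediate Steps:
$q{\left(y,r \right)} = 4$
$x{\left(L \right)} = 2 L \left(-680 + L\right)$ ($x{\left(L \right)} = \left(-680 + L\right) 2 L = 2 L \left(-680 + L\right)$)
$X = 3021$ ($X = -3 + 18 \cdot 4 \cdot 42 = -3 + 72 \cdot 42 = -3 + 3024 = 3021$)
$\frac{X}{x{\left(6 - 240 \right)}} - \frac{179667}{158405} = \frac{3021}{2 \left(6 - 240\right) \left(-680 + \left(6 - 240\right)\right)} - \frac{179667}{158405} = \frac{3021}{2 \left(-234\right) \left(-680 - 234\right)} - \frac{179667}{158405} = \frac{3021}{2 \left(-234\right) \left(-914\right)} - \frac{179667}{158405} = \frac{3021}{427752} - \frac{179667}{158405} = 3021 \cdot \frac{1}{427752} - \frac{179667}{158405} = \frac{1007}{142584} - \frac{179667}{158405} = - \frac{150639797}{133645080}$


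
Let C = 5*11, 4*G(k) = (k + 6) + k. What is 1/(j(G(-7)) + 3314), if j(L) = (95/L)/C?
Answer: 22/72889 ≈ 0.00030183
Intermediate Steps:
G(k) = 3/2 + k/2 (G(k) = ((k + 6) + k)/4 = ((6 + k) + k)/4 = (6 + 2*k)/4 = 3/2 + k/2)
C = 55
j(L) = 19/(11*L) (j(L) = (95/L)/55 = (95/L)*(1/55) = 19/(11*L))
1/(j(G(-7)) + 3314) = 1/(19/(11*(3/2 + (½)*(-7))) + 3314) = 1/(19/(11*(3/2 - 7/2)) + 3314) = 1/((19/11)/(-2) + 3314) = 1/((19/11)*(-½) + 3314) = 1/(-19/22 + 3314) = 1/(72889/22) = 22/72889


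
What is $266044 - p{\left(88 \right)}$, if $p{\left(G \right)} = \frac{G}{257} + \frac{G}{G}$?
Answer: $\frac{68372963}{257} \approx 2.6604 \cdot 10^{5}$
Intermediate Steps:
$p{\left(G \right)} = 1 + \frac{G}{257}$ ($p{\left(G \right)} = G \frac{1}{257} + 1 = \frac{G}{257} + 1 = 1 + \frac{G}{257}$)
$266044 - p{\left(88 \right)} = 266044 - \left(1 + \frac{1}{257} \cdot 88\right) = 266044 - \left(1 + \frac{88}{257}\right) = 266044 - \frac{345}{257} = \frac{68372963}{257}$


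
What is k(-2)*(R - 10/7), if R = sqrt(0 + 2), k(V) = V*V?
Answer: -40/7 + 4*sqrt(2) ≈ -0.057431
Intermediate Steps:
k(V) = V**2
R = sqrt(2) ≈ 1.4142
k(-2)*(R - 10/7) = (-2)**2*(sqrt(2) - 10/7) = 4*(sqrt(2) - 10*1/7) = 4*(sqrt(2) - 10/7) = 4*(-10/7 + sqrt(2)) = -40/7 + 4*sqrt(2)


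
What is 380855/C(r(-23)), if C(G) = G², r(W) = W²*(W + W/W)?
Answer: 380855/135443044 ≈ 0.0028119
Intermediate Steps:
r(W) = W²*(1 + W) (r(W) = W²*(W + 1) = W²*(1 + W))
380855/C(r(-23)) = 380855/(((-23)²*(1 - 23))²) = 380855/((529*(-22))²) = 380855/((-11638)²) = 380855/135443044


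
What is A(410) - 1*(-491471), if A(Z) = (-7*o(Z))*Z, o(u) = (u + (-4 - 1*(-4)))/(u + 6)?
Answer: 50818809/104 ≈ 4.8864e+5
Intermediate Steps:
o(u) = u/(6 + u) (o(u) = (u + (-4 + 4))/(6 + u) = (u + 0)/(6 + u) = u/(6 + u))
A(Z) = -7*Z**2/(6 + Z) (A(Z) = (-7*Z/(6 + Z))*Z = -7*Z**2/(6 + Z))
A(410) - 1*(-491471) = -7*410**2/(6 + 410) - 1*(-491471) = -7*168100/416 + 491471 = -7*168100*1/416 + 491471 = -294175/104 + 491471 = 50818809/104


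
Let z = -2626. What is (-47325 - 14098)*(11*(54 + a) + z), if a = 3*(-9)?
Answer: 143054167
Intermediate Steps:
a = -27
(-47325 - 14098)*(11*(54 + a) + z) = (-47325 - 14098)*(11*(54 - 27) - 2626) = -61423*(11*27 - 2626) = -61423*(297 - 2626) = -61423*(-2329) = 143054167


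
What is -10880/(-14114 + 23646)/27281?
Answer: -2720/65010623 ≈ -4.1839e-5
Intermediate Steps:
-10880/(-14114 + 23646)/27281 = -10880/9532*(1/27281) = -10880*1/9532*(1/27281) = -2720/2383*1/27281 = -2720/65010623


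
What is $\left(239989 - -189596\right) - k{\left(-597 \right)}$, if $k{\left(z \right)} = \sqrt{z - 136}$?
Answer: $429585 - i \sqrt{733} \approx 4.2959 \cdot 10^{5} - 27.074 i$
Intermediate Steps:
$k{\left(z \right)} = \sqrt{-136 + z}$ ($k{\left(z \right)} = \sqrt{z - 136} = \sqrt{-136 + z}$)
$\left(239989 - -189596\right) - k{\left(-597 \right)} = \left(239989 - -189596\right) - \sqrt{-136 - 597} = \left(239989 + 189596\right) - \sqrt{-733} = 429585 - i \sqrt{733}$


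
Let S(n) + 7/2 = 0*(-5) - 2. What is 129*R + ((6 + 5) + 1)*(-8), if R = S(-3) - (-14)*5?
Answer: 16449/2 ≈ 8224.5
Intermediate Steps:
S(n) = -11/2 (S(n) = -7/2 + (0*(-5) - 2) = -7/2 + (0 - 2) = -7/2 - 2 = -11/2)
R = 129/2 (R = -11/2 - (-14)*5 = -11/2 - 1*(-70) = -11/2 + 70 = 129/2 ≈ 64.500)
129*R + ((6 + 5) + 1)*(-8) = 129*(129/2) + ((6 + 5) + 1)*(-8) = 16641/2 + (11 + 1)*(-8) = 16641/2 + 12*(-8) = 16641/2 - 96 = 16449/2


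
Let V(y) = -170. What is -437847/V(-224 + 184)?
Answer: 437847/170 ≈ 2575.6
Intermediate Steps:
-437847/V(-224 + 184) = -437847/(-170) = -437847*(-1/170) = 437847/170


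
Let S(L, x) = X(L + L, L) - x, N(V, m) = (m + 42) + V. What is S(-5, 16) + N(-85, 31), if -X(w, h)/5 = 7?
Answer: -63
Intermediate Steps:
N(V, m) = 42 + V + m (N(V, m) = (42 + m) + V = 42 + V + m)
X(w, h) = -35 (X(w, h) = -5*7 = -35)
S(L, x) = -35 - x
S(-5, 16) + N(-85, 31) = (-35 - 1*16) + (42 - 85 + 31) = (-35 - 16) - 12 = -51 - 12 = -63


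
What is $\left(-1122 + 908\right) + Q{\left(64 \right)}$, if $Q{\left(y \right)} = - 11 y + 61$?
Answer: $-857$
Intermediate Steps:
$Q{\left(y \right)} = 61 - 11 y$
$\left(-1122 + 908\right) + Q{\left(64 \right)} = \left(-1122 + 908\right) + \left(61 - 704\right) = -214 + \left(61 - 704\right) = -214 - 643 = -857$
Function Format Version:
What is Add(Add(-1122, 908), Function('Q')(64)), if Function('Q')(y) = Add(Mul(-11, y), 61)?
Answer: -857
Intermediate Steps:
Function('Q')(y) = Add(61, Mul(-11, y))
Add(Add(-1122, 908), Function('Q')(64)) = Add(Add(-1122, 908), Add(61, Mul(-11, 64))) = Add(-214, Add(61, -704)) = Add(-214, -643) = -857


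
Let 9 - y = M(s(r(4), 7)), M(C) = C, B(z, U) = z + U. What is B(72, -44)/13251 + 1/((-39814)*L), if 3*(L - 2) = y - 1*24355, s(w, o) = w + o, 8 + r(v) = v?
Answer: 3876774487/1834680838386 ≈ 0.0021131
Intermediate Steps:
r(v) = -8 + v
s(w, o) = o + w
B(z, U) = U + z
y = 6 (y = 9 - (7 + (-8 + 4)) = 9 - (7 - 4) = 9 - 1*3 = 9 - 3 = 6)
L = -24343/3 (L = 2 + (6 - 1*24355)/3 = 2 + (6 - 24355)/3 = 2 + (⅓)*(-24349) = 2 - 24349/3 = -24343/3 ≈ -8114.3)
B(72, -44)/13251 + 1/((-39814)*L) = (-44 + 72)/13251 + 1/((-39814)*(-24343/3)) = 28*(1/13251) - 1/39814*(-3/24343) = 4/1893 + 3/969192202 = 3876774487/1834680838386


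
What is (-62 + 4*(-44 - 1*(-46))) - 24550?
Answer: -24604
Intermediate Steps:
(-62 + 4*(-44 - 1*(-46))) - 24550 = (-62 + 4*(-44 + 46)) - 24550 = (-62 + 4*2) - 24550 = (-62 + 8) - 24550 = -54 - 24550 = -24604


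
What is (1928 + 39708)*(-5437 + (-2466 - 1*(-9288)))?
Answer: 57665860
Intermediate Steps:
(1928 + 39708)*(-5437 + (-2466 - 1*(-9288))) = 41636*(-5437 + (-2466 + 9288)) = 41636*(-5437 + 6822) = 41636*1385 = 57665860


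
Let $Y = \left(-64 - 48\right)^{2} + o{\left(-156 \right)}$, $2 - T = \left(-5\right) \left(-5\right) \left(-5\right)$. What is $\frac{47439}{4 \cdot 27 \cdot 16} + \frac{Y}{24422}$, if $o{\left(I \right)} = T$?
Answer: $\frac{21860199}{781504} \approx 27.972$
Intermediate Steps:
$T = 127$ ($T = 2 - \left(-5\right) \left(-5\right) \left(-5\right) = 2 - 25 \left(-5\right) = 2 - -125 = 2 + 125 = 127$)
$o{\left(I \right)} = 127$
$Y = 12671$ ($Y = \left(-64 - 48\right)^{2} + 127 = \left(-112\right)^{2} + 127 = 12544 + 127 = 12671$)
$\frac{47439}{4 \cdot 27 \cdot 16} + \frac{Y}{24422} = \frac{47439}{4 \cdot 27 \cdot 16} + \frac{12671}{24422} = \frac{47439}{108 \cdot 16} + 12671 \cdot \frac{1}{24422} = \frac{47439}{1728} + \frac{12671}{24422} = 47439 \cdot \frac{1}{1728} + \frac{12671}{24422} = \frac{1757}{64} + \frac{12671}{24422} = \frac{21860199}{781504}$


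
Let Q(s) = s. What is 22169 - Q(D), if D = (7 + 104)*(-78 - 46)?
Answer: 35933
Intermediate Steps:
D = -13764 (D = 111*(-124) = -13764)
22169 - Q(D) = 22169 - 1*(-13764) = 22169 + 13764 = 35933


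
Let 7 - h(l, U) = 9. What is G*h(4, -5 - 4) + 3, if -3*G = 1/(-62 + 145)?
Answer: 749/249 ≈ 3.0080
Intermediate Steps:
G = -1/249 (G = -1/(3*(-62 + 145)) = -⅓/83 = -⅓*1/83 = -1/249 ≈ -0.0040161)
h(l, U) = -2 (h(l, U) = 7 - 1*9 = 7 - 9 = -2)
G*h(4, -5 - 4) + 3 = -1/249*(-2) + 3 = 2/249 + 3 = 749/249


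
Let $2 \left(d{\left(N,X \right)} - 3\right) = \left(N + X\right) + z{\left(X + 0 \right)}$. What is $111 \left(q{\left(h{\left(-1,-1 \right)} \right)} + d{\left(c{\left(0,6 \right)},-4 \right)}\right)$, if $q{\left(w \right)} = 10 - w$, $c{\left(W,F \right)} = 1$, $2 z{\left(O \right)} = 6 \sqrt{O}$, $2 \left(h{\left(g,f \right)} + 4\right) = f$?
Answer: $1776 + 333 i \approx 1776.0 + 333.0 i$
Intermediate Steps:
$h{\left(g,f \right)} = -4 + \frac{f}{2}$
$z{\left(O \right)} = 3 \sqrt{O}$ ($z{\left(O \right)} = \frac{6 \sqrt{O}}{2} = 3 \sqrt{O}$)
$d{\left(N,X \right)} = 3 + \frac{N}{2} + \frac{X}{2} + \frac{3 \sqrt{X}}{2}$ ($d{\left(N,X \right)} = 3 + \frac{\left(N + X\right) + 3 \sqrt{X + 0}}{2} = 3 + \frac{\left(N + X\right) + 3 \sqrt{X}}{2} = 3 + \frac{N + X + 3 \sqrt{X}}{2} = 3 + \left(\frac{N}{2} + \frac{X}{2} + \frac{3 \sqrt{X}}{2}\right) = 3 + \frac{N}{2} + \frac{X}{2} + \frac{3 \sqrt{X}}{2}$)
$111 \left(q{\left(h{\left(-1,-1 \right)} \right)} + d{\left(c{\left(0,6 \right)},-4 \right)}\right) = 111 \left(\left(10 - \left(-4 + \frac{1}{2} \left(-1\right)\right)\right) + \left(3 + \frac{1}{2} \cdot 1 + \frac{1}{2} \left(-4\right) + \frac{3 \sqrt{-4}}{2}\right)\right) = 111 \left(\left(10 - \left(-4 - \frac{1}{2}\right)\right) + \left(3 + \frac{1}{2} - 2 + \frac{3 \cdot 2 i}{2}\right)\right) = 111 \left(\left(10 - - \frac{9}{2}\right) + \left(3 + \frac{1}{2} - 2 + 3 i\right)\right) = 111 \left(\left(10 + \frac{9}{2}\right) + \left(\frac{3}{2} + 3 i\right)\right) = 111 \left(\frac{29}{2} + \left(\frac{3}{2} + 3 i\right)\right) = 111 \left(16 + 3 i\right) = 1776 + 333 i$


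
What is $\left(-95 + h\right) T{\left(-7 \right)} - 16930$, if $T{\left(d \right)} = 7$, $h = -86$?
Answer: $-18197$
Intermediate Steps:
$\left(-95 + h\right) T{\left(-7 \right)} - 16930 = \left(-95 - 86\right) 7 - 16930 = \left(-181\right) 7 - 16930 = -1267 - 16930 = -18197$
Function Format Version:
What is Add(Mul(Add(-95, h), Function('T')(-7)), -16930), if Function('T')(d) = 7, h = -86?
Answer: -18197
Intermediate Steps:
Add(Mul(Add(-95, h), Function('T')(-7)), -16930) = Add(Mul(Add(-95, -86), 7), -16930) = Add(Mul(-181, 7), -16930) = Add(-1267, -16930) = -18197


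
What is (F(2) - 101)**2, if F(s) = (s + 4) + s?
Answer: 8649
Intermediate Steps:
F(s) = 4 + 2*s (F(s) = (4 + s) + s = 4 + 2*s)
(F(2) - 101)**2 = ((4 + 2*2) - 101)**2 = ((4 + 4) - 101)**2 = (8 - 101)**2 = (-93)**2 = 8649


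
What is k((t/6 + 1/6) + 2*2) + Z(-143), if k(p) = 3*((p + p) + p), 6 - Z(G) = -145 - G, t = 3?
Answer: 50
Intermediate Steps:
Z(G) = 151 + G (Z(G) = 6 - (-145 - G) = 6 + (145 + G) = 151 + G)
k(p) = 9*p (k(p) = 3*(2*p + p) = 3*(3*p) = 9*p)
k((t/6 + 1/6) + 2*2) + Z(-143) = 9*((3/6 + 1/6) + 2*2) + (151 - 143) = 9*((3*(1/6) + 1*(1/6)) + 4) + 8 = 9*((1/2 + 1/6) + 4) + 8 = 9*(2/3 + 4) + 8 = 9*(14/3) + 8 = 42 + 8 = 50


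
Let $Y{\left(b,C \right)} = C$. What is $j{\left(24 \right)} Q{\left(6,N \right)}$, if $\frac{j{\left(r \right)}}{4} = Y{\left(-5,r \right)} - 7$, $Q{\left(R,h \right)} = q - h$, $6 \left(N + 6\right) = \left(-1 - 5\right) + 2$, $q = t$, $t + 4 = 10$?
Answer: $\frac{2584}{3} \approx 861.33$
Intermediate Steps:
$t = 6$ ($t = -4 + 10 = 6$)
$q = 6$
$N = - \frac{20}{3}$ ($N = -6 + \frac{\left(-1 - 5\right) + 2}{6} = -6 + \frac{-6 + 2}{6} = -6 + \frac{1}{6} \left(-4\right) = -6 - \frac{2}{3} = - \frac{20}{3} \approx -6.6667$)
$Q{\left(R,h \right)} = 6 - h$
$j{\left(r \right)} = -28 + 4 r$ ($j{\left(r \right)} = 4 \left(r - 7\right) = 4 \left(-7 + r\right) = -28 + 4 r$)
$j{\left(24 \right)} Q{\left(6,N \right)} = \left(-28 + 4 \cdot 24\right) \left(6 - - \frac{20}{3}\right) = \left(-28 + 96\right) \left(6 + \frac{20}{3}\right) = 68 \cdot \frac{38}{3} = \frac{2584}{3}$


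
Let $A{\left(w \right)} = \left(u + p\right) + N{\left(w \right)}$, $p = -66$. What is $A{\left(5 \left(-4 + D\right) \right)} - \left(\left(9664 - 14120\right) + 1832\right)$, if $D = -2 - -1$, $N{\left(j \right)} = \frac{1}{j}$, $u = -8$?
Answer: $\frac{63749}{25} \approx 2550.0$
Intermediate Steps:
$D = -1$ ($D = -2 + 1 = -1$)
$A{\left(w \right)} = -74 + \frac{1}{w}$ ($A{\left(w \right)} = \left(-8 - 66\right) + \frac{1}{w} = -74 + \frac{1}{w}$)
$A{\left(5 \left(-4 + D\right) \right)} - \left(\left(9664 - 14120\right) + 1832\right) = \left(-74 + \frac{1}{5 \left(-4 - 1\right)}\right) - \left(\left(9664 - 14120\right) + 1832\right) = \left(-74 + \frac{1}{5 \left(-5\right)}\right) - \left(-4456 + 1832\right) = \left(-74 + \frac{1}{-25}\right) - -2624 = \left(-74 - \frac{1}{25}\right) + 2624 = - \frac{1851}{25} + 2624 = \frac{63749}{25}$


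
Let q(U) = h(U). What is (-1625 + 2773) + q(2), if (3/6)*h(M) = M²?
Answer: 1156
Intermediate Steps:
h(M) = 2*M²
q(U) = 2*U²
(-1625 + 2773) + q(2) = (-1625 + 2773) + 2*2² = 1148 + 2*4 = 1148 + 8 = 1156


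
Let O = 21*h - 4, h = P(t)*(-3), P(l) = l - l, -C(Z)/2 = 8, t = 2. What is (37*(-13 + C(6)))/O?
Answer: 1073/4 ≈ 268.25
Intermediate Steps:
C(Z) = -16 (C(Z) = -2*8 = -16)
P(l) = 0
h = 0 (h = 0*(-3) = 0)
O = -4 (O = 21*0 - 4 = 0 - 4 = -4)
(37*(-13 + C(6)))/O = (37*(-13 - 16))/(-4) = (37*(-29))*(-¼) = -1073*(-¼) = 1073/4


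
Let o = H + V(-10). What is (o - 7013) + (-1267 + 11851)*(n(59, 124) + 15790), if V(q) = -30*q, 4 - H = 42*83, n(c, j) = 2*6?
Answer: 167238173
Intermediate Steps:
n(c, j) = 12
H = -3482 (H = 4 - 42*83 = 4 - 1*3486 = 4 - 3486 = -3482)
o = -3182 (o = -3482 - 30*(-10) = -3482 + 300 = -3182)
(o - 7013) + (-1267 + 11851)*(n(59, 124) + 15790) = (-3182 - 7013) + (-1267 + 11851)*(12 + 15790) = -10195 + 10584*15802 = -10195 + 167248368 = 167238173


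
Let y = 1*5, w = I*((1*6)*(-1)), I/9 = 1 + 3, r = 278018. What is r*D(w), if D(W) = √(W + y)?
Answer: 278018*I*√211 ≈ 4.0384e+6*I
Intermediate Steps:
I = 36 (I = 9*(1 + 3) = 9*4 = 36)
w = -216 (w = 36*((1*6)*(-1)) = 36*(6*(-1)) = 36*(-6) = -216)
y = 5
D(W) = √(5 + W) (D(W) = √(W + 5) = √(5 + W))
r*D(w) = 278018*√(5 - 216) = 278018*√(-211) = 278018*(I*√211) = 278018*I*√211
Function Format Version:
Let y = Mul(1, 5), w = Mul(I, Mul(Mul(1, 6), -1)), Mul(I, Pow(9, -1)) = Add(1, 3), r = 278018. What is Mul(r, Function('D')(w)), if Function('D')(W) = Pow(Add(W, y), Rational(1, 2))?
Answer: Mul(278018, I, Pow(211, Rational(1, 2))) ≈ Mul(4.0384e+6, I)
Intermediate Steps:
I = 36 (I = Mul(9, Add(1, 3)) = Mul(9, 4) = 36)
w = -216 (w = Mul(36, Mul(Mul(1, 6), -1)) = Mul(36, Mul(6, -1)) = Mul(36, -6) = -216)
y = 5
Function('D')(W) = Pow(Add(5, W), Rational(1, 2)) (Function('D')(W) = Pow(Add(W, 5), Rational(1, 2)) = Pow(Add(5, W), Rational(1, 2)))
Mul(r, Function('D')(w)) = Mul(278018, Pow(Add(5, -216), Rational(1, 2))) = Mul(278018, Pow(-211, Rational(1, 2))) = Mul(278018, Mul(I, Pow(211, Rational(1, 2)))) = Mul(278018, I, Pow(211, Rational(1, 2)))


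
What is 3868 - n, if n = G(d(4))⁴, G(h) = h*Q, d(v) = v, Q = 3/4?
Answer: 3787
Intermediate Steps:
Q = ¾ (Q = 3*(¼) = ¾ ≈ 0.75000)
G(h) = 3*h/4 (G(h) = h*(¾) = 3*h/4)
n = 81 (n = ((¾)*4)⁴ = 3⁴ = 81)
3868 - n = 3868 - 1*81 = 3868 - 81 = 3787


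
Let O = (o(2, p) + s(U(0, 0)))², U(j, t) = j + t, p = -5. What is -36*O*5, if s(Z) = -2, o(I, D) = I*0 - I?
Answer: -2880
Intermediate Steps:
o(I, D) = -I (o(I, D) = 0 - I = -I)
O = 16 (O = (-1*2 - 2)² = (-2 - 2)² = (-4)² = 16)
-36*O*5 = -36*16*5 = -576*5 = -2880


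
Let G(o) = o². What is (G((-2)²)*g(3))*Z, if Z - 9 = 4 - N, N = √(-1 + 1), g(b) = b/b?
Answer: 208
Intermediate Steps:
g(b) = 1
N = 0 (N = √0 = 0)
Z = 13 (Z = 9 + (4 - 1*0) = 9 + (4 + 0) = 9 + 4 = 13)
(G((-2)²)*g(3))*Z = (((-2)²)²*1)*13 = (4²*1)*13 = (16*1)*13 = 16*13 = 208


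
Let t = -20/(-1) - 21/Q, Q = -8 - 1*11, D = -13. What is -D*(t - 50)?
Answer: -7137/19 ≈ -375.63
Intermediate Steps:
Q = -19 (Q = -8 - 11 = -19)
t = 401/19 (t = -20/(-1) - 21/(-19) = -20*(-1) - 21*(-1/19) = 20 + 21/19 = 401/19 ≈ 21.105)
-D*(t - 50) = -(-13)*(401/19 - 50) = -(-13)*(-549)/19 = -1*7137/19 = -7137/19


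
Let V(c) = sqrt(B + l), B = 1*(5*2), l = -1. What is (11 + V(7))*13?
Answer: 182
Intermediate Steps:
B = 10 (B = 1*10 = 10)
V(c) = 3 (V(c) = sqrt(10 - 1) = sqrt(9) = 3)
(11 + V(7))*13 = (11 + 3)*13 = 14*13 = 182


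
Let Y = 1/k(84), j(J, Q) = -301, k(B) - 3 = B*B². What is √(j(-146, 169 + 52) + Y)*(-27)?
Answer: -9*I*√105741777349842/197569 ≈ -468.43*I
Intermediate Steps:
k(B) = 3 + B³ (k(B) = 3 + B*B² = 3 + B³)
Y = 1/592707 (Y = 1/(3 + 84³) = 1/(3 + 592704) = 1/592707 ≈ 1.6872e-6)
√(j(-146, 169 + 52) + Y)*(-27) = √(-301 + 1/592707)*(-27) = √(-178404806/592707)*(-27) = (I*√105741777349842/592707)*(-27) = -9*I*√105741777349842/197569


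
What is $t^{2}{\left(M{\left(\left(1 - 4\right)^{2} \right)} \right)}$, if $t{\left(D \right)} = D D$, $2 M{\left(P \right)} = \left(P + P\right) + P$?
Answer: $\frac{531441}{16} \approx 33215.0$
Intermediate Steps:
$M{\left(P \right)} = \frac{3 P}{2}$ ($M{\left(P \right)} = \frac{\left(P + P\right) + P}{2} = \frac{2 P + P}{2} = \frac{3 P}{2}$)
$t{\left(D \right)} = D^{2}$
$t^{2}{\left(M{\left(\left(1 - 4\right)^{2} \right)} \right)} = \left(\left(\frac{3 \left(1 - 4\right)^{2}}{2}\right)^{2}\right)^{2} = \left(\left(\frac{3 \left(-3\right)^{2}}{2}\right)^{2}\right)^{2} = \left(\left(\frac{3}{2} \cdot 9\right)^{2}\right)^{2} = \left(\left(\frac{27}{2}\right)^{2}\right)^{2} = \left(\frac{729}{4}\right)^{2} = \frac{531441}{16}$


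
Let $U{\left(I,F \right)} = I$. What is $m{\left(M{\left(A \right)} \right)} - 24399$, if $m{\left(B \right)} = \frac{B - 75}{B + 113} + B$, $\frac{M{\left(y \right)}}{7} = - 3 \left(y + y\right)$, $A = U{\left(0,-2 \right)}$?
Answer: $- \frac{2757162}{113} \approx -24400.0$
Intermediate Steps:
$A = 0$
$M{\left(y \right)} = - 42 y$ ($M{\left(y \right)} = 7 \left(- 3 \left(y + y\right)\right) = 7 \left(- 3 \cdot 2 y\right) = 7 \left(- 6 y\right) = - 42 y$)
$m{\left(B \right)} = B + \frac{-75 + B}{113 + B}$ ($m{\left(B \right)} = \frac{-75 + B}{113 + B} + B = B + \frac{-75 + B}{113 + B}$)
$m{\left(M{\left(A \right)} \right)} - 24399 = \frac{-75 + \left(\left(-42\right) 0\right)^{2} + 114 \left(\left(-42\right) 0\right)}{113 - 0} - 24399 = \frac{-75 + 0^{2} + 114 \cdot 0}{113 + 0} - 24399 = \frac{-75 + 0 + 0}{113} - 24399 = \frac{1}{113} \left(-75\right) - 24399 = - \frac{75}{113} - 24399 = - \frac{2757162}{113}$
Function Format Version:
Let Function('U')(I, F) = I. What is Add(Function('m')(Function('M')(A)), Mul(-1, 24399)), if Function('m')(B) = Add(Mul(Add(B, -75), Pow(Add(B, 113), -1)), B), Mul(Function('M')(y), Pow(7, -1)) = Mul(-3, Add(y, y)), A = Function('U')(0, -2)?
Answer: Rational(-2757162, 113) ≈ -24400.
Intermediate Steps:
A = 0
Function('M')(y) = Mul(-42, y) (Function('M')(y) = Mul(7, Mul(-3, Add(y, y))) = Mul(7, Mul(-3, Mul(2, y))) = Mul(7, Mul(-6, y)) = Mul(-42, y))
Function('m')(B) = Add(B, Mul(Pow(Add(113, B), -1), Add(-75, B))) (Function('m')(B) = Add(Mul(Add(-75, B), Pow(Add(113, B), -1)), B) = Add(Mul(Pow(Add(113, B), -1), Add(-75, B)), B) = Add(B, Mul(Pow(Add(113, B), -1), Add(-75, B))))
Add(Function('m')(Function('M')(A)), Mul(-1, 24399)) = Add(Mul(Pow(Add(113, Mul(-42, 0)), -1), Add(-75, Pow(Mul(-42, 0), 2), Mul(114, Mul(-42, 0)))), Mul(-1, 24399)) = Add(Mul(Pow(Add(113, 0), -1), Add(-75, Pow(0, 2), Mul(114, 0))), -24399) = Add(Mul(Pow(113, -1), Add(-75, 0, 0)), -24399) = Add(Mul(Rational(1, 113), -75), -24399) = Add(Rational(-75, 113), -24399) = Rational(-2757162, 113)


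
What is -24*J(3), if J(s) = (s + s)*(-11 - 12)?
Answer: 3312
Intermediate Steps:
J(s) = -46*s (J(s) = (2*s)*(-23) = -46*s)
-24*J(3) = -(-1104)*3 = -24*(-138) = 3312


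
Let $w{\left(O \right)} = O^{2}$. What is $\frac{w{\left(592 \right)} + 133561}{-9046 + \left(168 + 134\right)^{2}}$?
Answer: $\frac{484025}{82158} \approx 5.8914$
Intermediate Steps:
$\frac{w{\left(592 \right)} + 133561}{-9046 + \left(168 + 134\right)^{2}} = \frac{592^{2} + 133561}{-9046 + \left(168 + 134\right)^{2}} = \frac{350464 + 133561}{-9046 + 302^{2}} = \frac{484025}{-9046 + 91204} = \frac{484025}{82158}$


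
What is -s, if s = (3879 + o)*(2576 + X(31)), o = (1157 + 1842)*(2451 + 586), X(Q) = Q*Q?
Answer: -32228585154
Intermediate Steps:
X(Q) = Q**2
o = 9107963 (o = 2999*3037 = 9107963)
s = 32228585154 (s = (3879 + 9107963)*(2576 + 31**2) = 9111842*(2576 + 961) = 9111842*3537 = 32228585154)
-s = -1*32228585154 = -32228585154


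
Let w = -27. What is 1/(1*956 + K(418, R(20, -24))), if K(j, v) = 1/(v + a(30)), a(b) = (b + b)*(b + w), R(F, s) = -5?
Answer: 175/167301 ≈ 0.0010460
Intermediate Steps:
a(b) = 2*b*(-27 + b) (a(b) = (b + b)*(b - 27) = (2*b)*(-27 + b) = 2*b*(-27 + b))
K(j, v) = 1/(180 + v) (K(j, v) = 1/(v + 2*30*(-27 + 30)) = 1/(v + 2*30*3) = 1/(v + 180) = 1/(180 + v))
1/(1*956 + K(418, R(20, -24))) = 1/(1*956 + 1/(180 - 5)) = 1/(956 + 1/175) = 1/(167301/175) = 175/167301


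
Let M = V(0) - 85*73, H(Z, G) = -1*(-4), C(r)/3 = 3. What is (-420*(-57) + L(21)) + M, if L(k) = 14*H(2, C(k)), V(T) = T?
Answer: 17791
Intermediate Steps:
C(r) = 9 (C(r) = 3*3 = 9)
H(Z, G) = 4
L(k) = 56 (L(k) = 14*4 = 56)
M = -6205 (M = 0 - 85*73 = 0 - 6205 = -6205)
(-420*(-57) + L(21)) + M = (-420*(-57) + 56) - 6205 = (23940 + 56) - 6205 = 23996 - 6205 = 17791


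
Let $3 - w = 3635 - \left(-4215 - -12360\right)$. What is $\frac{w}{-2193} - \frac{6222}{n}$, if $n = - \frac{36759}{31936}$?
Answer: $\frac{145198636163}{26870829} \approx 5403.6$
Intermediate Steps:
$w = 4513$ ($w = 3 - \left(3635 - \left(-4215 - -12360\right)\right) = 3 - \left(3635 - \left(-4215 + 12360\right)\right) = 3 - \left(3635 - 8145\right) = 3 - -4510 = 3 + 4510 = 4513$)
$n = - \frac{36759}{31936}$ ($n = \left(-36759\right) \frac{1}{31936} = - \frac{36759}{31936} \approx -1.151$)
$\frac{w}{-2193} - \frac{6222}{n} = \frac{4513}{-2193} - \frac{6222}{- \frac{36759}{31936}} = 4513 \left(- \frac{1}{2193}\right) - - \frac{66235264}{12253} = - \frac{4513}{2193} + \frac{66235264}{12253} = \frac{145198636163}{26870829}$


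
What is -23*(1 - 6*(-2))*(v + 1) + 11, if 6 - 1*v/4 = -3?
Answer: -11052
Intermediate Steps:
v = 36 (v = 24 - 4*(-3) = 24 + 12 = 36)
-23*(1 - 6*(-2))*(v + 1) + 11 = -23*(1 - 6*(-2))*(36 + 1) + 11 = -23*(1 + 12)*37 + 11 = -299*37 + 11 = -23*481 + 11 = -11063 + 11 = -11052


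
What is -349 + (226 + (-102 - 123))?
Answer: -348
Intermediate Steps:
-349 + (226 + (-102 - 123)) = -349 + (226 - 225) = -349 + 1 = -348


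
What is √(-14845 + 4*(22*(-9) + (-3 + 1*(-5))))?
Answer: 3*I*√1741 ≈ 125.18*I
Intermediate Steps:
√(-14845 + 4*(22*(-9) + (-3 + 1*(-5)))) = √(-14845 + 4*(-198 + (-3 - 5))) = √(-14845 + 4*(-198 - 8)) = √(-14845 + 4*(-206)) = √(-14845 - 824) = √(-15669) = 3*I*√1741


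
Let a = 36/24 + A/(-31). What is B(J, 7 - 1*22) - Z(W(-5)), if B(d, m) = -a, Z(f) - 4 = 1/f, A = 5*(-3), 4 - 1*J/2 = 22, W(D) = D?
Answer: -1793/310 ≈ -5.7839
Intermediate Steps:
J = -36 (J = 8 - 2*22 = 8 - 44 = -36)
A = -15
Z(f) = 4 + 1/f
a = 123/62 (a = 36/24 - 15/(-31) = 36*(1/24) - 15*(-1/31) = 3/2 + 15/31 = 123/62 ≈ 1.9839)
B(d, m) = -123/62 (B(d, m) = -1*123/62 = -123/62)
B(J, 7 - 1*22) - Z(W(-5)) = -123/62 - (4 + 1/(-5)) = -123/62 - (4 - 1/5) = -123/62 - 1*19/5 = -123/62 - 19/5 = -1793/310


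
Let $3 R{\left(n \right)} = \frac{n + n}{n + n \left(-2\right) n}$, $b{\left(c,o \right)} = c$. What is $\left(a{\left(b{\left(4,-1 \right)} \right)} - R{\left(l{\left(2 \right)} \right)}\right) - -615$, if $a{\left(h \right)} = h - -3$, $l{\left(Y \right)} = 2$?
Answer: $\frac{5600}{9} \approx 622.22$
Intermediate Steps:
$a{\left(h \right)} = 3 + h$ ($a{\left(h \right)} = h + 3 = 3 + h$)
$R{\left(n \right)} = \frac{2 n}{3 \left(n - 2 n^{2}\right)}$ ($R{\left(n \right)} = \frac{\left(n + n\right) \frac{1}{n + n \left(-2\right) n}}{3} = \frac{2 n \frac{1}{n + - 2 n n}}{3} = \frac{2 n \frac{1}{n - 2 n^{2}}}{3} = \frac{2 n}{3 \left(n - 2 n^{2}\right)}$)
$\left(a{\left(b{\left(4,-1 \right)} \right)} - R{\left(l{\left(2 \right)} \right)}\right) - -615 = \left(\left(3 + 4\right) - - \frac{2}{-3 + 6 \cdot 2}\right) - -615 = \left(7 - - \frac{2}{-3 + 12}\right) + 615 = \left(7 - - \frac{2}{9}\right) + 615 = \left(7 + \frac{2}{9}\right) + 615 = \frac{65}{9} + 615 = \frac{5600}{9}$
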